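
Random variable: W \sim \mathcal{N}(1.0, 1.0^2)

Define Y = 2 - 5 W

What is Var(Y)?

For Y = aW + b: Var(Y) = a² * Var(W)
Var(W) = 1.0^2 = 1
Var(Y) = (-5)² * 1 = 25 * 1 = 25

25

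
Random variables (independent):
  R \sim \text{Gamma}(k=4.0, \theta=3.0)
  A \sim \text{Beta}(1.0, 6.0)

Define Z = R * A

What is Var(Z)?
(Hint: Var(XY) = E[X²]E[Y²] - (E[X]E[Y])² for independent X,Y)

Var(XY) = E[X²]E[Y²] - (E[X]E[Y])²
E[R] = 12, Var(R) = 36
E[A] = 0.14285714, Var(A) = 0.015306122
E[R²] = 36 + 12² = 180
E[A²] = 0.015306122 + 0.14285714² = 0.035714286
Var(Z) = 180*0.035714286 - (12*0.14285714)²
= 6.4285714 - 2.9387755 = 3.4897959

3.4897959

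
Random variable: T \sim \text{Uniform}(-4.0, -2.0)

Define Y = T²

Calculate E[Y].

Using E[X²] = Var(X) + (E[X])²:
E[T] = -3
Var(T) = (-2 + 4)^2/12 = 0.33333333
E[T²] = 0.33333333 + (-3)² = 0.33333333 + 9 = 9.3333333

9.3333333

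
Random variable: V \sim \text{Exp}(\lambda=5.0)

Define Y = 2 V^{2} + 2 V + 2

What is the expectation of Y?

E[Y] = 2*E[V²] + 2*E[V] + 2
E[V] = 0.2
E[V²] = Var(V) + (E[V])² = 0.04 + 0.04 = 0.08
E[Y] = 2*0.08 + 2*0.2 + 2 = 2.56

2.56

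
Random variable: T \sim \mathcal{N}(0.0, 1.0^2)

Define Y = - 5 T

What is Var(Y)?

For Y = aT + b: Var(Y) = a² * Var(T)
Var(T) = 1.0^2 = 1
Var(Y) = (-5)² * 1 = 25 * 1 = 25

25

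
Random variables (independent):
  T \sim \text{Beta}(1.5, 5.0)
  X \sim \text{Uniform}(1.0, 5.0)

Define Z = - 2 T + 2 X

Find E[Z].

E[Z] = -2*E[T] + 2*E[X]
E[T] = 0.23076923
E[X] = 3
E[Z] = -2*0.23076923 + 2*3 = 5.5384615

5.5384615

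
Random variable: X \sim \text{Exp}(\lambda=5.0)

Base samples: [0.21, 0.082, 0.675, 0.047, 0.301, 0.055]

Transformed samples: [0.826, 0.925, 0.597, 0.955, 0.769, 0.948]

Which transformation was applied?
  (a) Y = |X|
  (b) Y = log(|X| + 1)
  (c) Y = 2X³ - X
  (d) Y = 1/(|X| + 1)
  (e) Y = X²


Checking option (d) Y = 1/(|X| + 1):
  X = 0.21 -> Y = 0.826 ✓
  X = 0.082 -> Y = 0.925 ✓
  X = 0.675 -> Y = 0.597 ✓
All samples match this transformation.

(d) 1/(|X| + 1)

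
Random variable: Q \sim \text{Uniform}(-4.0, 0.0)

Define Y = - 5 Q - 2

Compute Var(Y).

For Y = aQ + b: Var(Y) = a² * Var(Q)
Var(Q) = (0 + 4)^2/12 = 1.3333333
Var(Y) = (-5)² * 1.3333333 = 25 * 1.3333333 = 33.333333

33.333333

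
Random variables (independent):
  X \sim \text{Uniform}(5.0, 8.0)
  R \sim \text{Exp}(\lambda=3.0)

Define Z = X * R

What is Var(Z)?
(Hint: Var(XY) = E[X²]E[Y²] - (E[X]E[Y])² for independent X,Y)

Var(XY) = E[X²]E[Y²] - (E[X]E[Y])²
E[X] = 6.5, Var(X) = 0.75
E[R] = 0.33333333, Var(R) = 0.11111111
E[X²] = 0.75 + 6.5² = 43
E[R²] = 0.11111111 + 0.33333333² = 0.22222222
Var(Z) = 43*0.22222222 - (6.5*0.33333333)²
= 9.5555556 - 4.6944444 = 4.8611111

4.8611111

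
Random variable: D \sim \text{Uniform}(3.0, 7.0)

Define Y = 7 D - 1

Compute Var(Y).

For Y = aD + b: Var(Y) = a² * Var(D)
Var(D) = (7 - 3)^2/12 = 1.3333333
Var(Y) = 7² * 1.3333333 = 49 * 1.3333333 = 65.333333

65.333333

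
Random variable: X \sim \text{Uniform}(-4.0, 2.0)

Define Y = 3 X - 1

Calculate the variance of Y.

For Y = aX + b: Var(Y) = a² * Var(X)
Var(X) = (2 + 4)^2/12 = 3
Var(Y) = 3² * 3 = 9 * 3 = 27

27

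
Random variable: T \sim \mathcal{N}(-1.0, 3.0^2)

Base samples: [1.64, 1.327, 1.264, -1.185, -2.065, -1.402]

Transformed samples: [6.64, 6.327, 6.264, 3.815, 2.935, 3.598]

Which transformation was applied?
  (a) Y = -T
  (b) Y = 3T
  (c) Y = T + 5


Checking option (c) Y = T + 5:
  T = 1.64 -> Y = 6.64 ✓
  T = 1.327 -> Y = 6.327 ✓
  T = 1.264 -> Y = 6.264 ✓
All samples match this transformation.

(c) T + 5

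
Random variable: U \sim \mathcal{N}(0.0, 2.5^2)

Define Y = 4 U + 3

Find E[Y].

For Y = 4U + 3:
E[Y] = 4 * E[U] + 3
E[U] = 0.0 = 0
E[Y] = 4 * 0 + 3 = 3

3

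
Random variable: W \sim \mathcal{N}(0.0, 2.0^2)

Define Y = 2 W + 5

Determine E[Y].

For Y = 2W + 5:
E[Y] = 2 * E[W] + 5
E[W] = 0.0 = 0
E[Y] = 2 * 0 + 5 = 5

5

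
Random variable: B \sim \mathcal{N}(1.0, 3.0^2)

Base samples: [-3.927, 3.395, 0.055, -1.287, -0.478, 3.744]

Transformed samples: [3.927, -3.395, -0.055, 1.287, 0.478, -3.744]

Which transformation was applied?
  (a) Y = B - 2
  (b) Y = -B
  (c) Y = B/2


Checking option (b) Y = -B:
  B = -3.927 -> Y = 3.927 ✓
  B = 3.395 -> Y = -3.395 ✓
  B = 0.055 -> Y = -0.055 ✓
All samples match this transformation.

(b) -B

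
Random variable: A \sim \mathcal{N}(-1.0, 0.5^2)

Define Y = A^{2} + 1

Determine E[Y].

E[Y] = 1*E[A²] + 1
E[A] = -1
E[A²] = Var(A) + (E[A])² = 0.25 + 1 = 1.25
E[Y] = 1*1.25 + 1 = 2.25

2.25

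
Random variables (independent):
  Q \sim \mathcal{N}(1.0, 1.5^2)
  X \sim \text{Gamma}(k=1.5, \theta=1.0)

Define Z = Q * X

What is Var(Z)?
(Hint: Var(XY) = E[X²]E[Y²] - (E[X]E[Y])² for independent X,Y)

Var(XY) = E[X²]E[Y²] - (E[X]E[Y])²
E[Q] = 1, Var(Q) = 2.25
E[X] = 1.5, Var(X) = 1.5
E[Q²] = 2.25 + 1² = 3.25
E[X²] = 1.5 + 1.5² = 3.75
Var(Z) = 3.25*3.75 - (1*1.5)²
= 12.1875 - 2.25 = 9.9375

9.9375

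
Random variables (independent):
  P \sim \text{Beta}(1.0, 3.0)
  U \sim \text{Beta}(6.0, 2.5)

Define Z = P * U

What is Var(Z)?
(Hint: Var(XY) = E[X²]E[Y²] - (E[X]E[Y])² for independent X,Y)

Var(XY) = E[X²]E[Y²] - (E[X]E[Y])²
E[P] = 0.25, Var(P) = 0.0375
E[U] = 0.70588235, Var(U) = 0.021853943
E[P²] = 0.0375 + 0.25² = 0.1
E[U²] = 0.021853943 + 0.70588235² = 0.52012384
Var(Z) = 0.1*0.52012384 - (0.25*0.70588235)²
= 0.052012384 - 0.031141869 = 0.020870515

0.020870515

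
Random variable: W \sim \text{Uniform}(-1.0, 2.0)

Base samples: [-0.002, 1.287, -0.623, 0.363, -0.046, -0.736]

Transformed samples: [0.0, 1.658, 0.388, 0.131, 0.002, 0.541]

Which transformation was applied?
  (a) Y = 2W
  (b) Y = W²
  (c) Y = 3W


Checking option (b) Y = W²:
  W = -0.002 -> Y = 0.0 ✓
  W = 1.287 -> Y = 1.658 ✓
  W = -0.623 -> Y = 0.388 ✓
All samples match this transformation.

(b) W²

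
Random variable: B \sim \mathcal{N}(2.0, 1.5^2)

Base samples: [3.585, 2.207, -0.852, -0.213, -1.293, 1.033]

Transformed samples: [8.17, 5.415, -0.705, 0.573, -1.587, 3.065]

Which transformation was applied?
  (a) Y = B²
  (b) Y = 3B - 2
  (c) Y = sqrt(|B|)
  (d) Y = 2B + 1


Checking option (d) Y = 2B + 1:
  B = 3.585 -> Y = 8.17 ✓
  B = 2.207 -> Y = 5.415 ✓
  B = -0.852 -> Y = -0.705 ✓
All samples match this transformation.

(d) 2B + 1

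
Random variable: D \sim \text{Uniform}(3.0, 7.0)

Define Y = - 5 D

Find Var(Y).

For Y = aD + b: Var(Y) = a² * Var(D)
Var(D) = (7 - 3)^2/12 = 1.3333333
Var(Y) = (-5)² * 1.3333333 = 25 * 1.3333333 = 33.333333

33.333333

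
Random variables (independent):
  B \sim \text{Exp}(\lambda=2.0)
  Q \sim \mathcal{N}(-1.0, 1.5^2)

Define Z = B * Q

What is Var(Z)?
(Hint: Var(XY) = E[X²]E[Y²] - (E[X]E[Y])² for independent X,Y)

Var(XY) = E[X²]E[Y²] - (E[X]E[Y])²
E[B] = 0.5, Var(B) = 0.25
E[Q] = -1, Var(Q) = 2.25
E[B²] = 0.25 + 0.5² = 0.5
E[Q²] = 2.25 + (-1)² = 3.25
Var(Z) = 0.5*3.25 - (0.5*(-1))²
= 1.625 - 0.25 = 1.375

1.375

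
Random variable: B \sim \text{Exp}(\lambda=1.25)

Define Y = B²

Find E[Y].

E[B²] = Var(B) + (E[B])² = 0.64 + 0.64 = 1.28

1.28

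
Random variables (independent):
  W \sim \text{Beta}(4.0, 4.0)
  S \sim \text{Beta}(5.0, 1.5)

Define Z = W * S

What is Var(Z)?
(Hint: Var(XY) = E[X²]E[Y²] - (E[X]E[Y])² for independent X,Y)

Var(XY) = E[X²]E[Y²] - (E[X]E[Y])²
E[W] = 0.5, Var(W) = 0.027777778
E[S] = 0.76923077, Var(S) = 0.023668639
E[W²] = 0.027777778 + 0.5² = 0.27777778
E[S²] = 0.023668639 + 0.76923077² = 0.61538462
Var(Z) = 0.27777778*0.61538462 - (0.5*0.76923077)²
= 0.17094017 - 0.14792899 = 0.023011177

0.023011177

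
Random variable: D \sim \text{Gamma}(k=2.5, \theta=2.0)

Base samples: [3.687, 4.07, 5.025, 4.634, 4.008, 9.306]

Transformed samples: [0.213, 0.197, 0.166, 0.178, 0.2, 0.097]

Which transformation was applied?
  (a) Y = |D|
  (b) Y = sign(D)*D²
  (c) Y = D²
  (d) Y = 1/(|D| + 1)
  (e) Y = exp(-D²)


Checking option (d) Y = 1/(|D| + 1):
  D = 3.687 -> Y = 0.213 ✓
  D = 4.07 -> Y = 0.197 ✓
  D = 5.025 -> Y = 0.166 ✓
All samples match this transformation.

(d) 1/(|D| + 1)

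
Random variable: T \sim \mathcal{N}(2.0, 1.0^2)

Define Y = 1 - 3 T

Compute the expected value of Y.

For Y = -3T + 1:
E[Y] = -3 * E[T] + 1
E[T] = 2.0 = 2
E[Y] = -3 * 2 + 1 = -5

-5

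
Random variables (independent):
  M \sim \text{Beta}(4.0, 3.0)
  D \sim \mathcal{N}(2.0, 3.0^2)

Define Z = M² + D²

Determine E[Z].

E[Z] = E[M²] + E[D²]
E[M²] = Var(M) + E[M]² = 0.030612245 + 0.32653061 = 0.35714286
E[D²] = Var(D) + E[D]² = 9 + 4 = 13
E[Z] = 0.35714286 + 13 = 13.357143

13.357143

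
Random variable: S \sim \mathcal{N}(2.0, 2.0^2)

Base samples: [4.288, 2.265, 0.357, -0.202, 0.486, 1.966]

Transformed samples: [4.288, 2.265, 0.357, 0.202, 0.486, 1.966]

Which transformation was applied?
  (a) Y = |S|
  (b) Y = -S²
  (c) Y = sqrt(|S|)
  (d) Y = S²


Checking option (a) Y = |S|:
  S = 4.288 -> Y = 4.288 ✓
  S = 2.265 -> Y = 2.265 ✓
  S = 0.357 -> Y = 0.357 ✓
All samples match this transformation.

(a) |S|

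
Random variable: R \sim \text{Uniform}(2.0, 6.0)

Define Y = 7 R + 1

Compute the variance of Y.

For Y = aR + b: Var(Y) = a² * Var(R)
Var(R) = (6 - 2)^2/12 = 1.3333333
Var(Y) = 7² * 1.3333333 = 49 * 1.3333333 = 65.333333

65.333333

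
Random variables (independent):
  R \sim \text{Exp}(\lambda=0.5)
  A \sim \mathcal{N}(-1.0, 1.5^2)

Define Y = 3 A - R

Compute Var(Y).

For independent RVs: Var(aX + bY) = a²Var(X) + b²Var(Y)
Var(R) = 4
Var(A) = 2.25
Var(Y) = (-1)²*4 + 3²*2.25
= 1*4 + 9*2.25 = 24.25

24.25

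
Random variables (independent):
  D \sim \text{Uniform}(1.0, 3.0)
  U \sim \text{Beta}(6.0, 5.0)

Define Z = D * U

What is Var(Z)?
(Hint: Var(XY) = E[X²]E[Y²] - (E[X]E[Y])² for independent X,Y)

Var(XY) = E[X²]E[Y²] - (E[X]E[Y])²
E[D] = 2, Var(D) = 0.33333333
E[U] = 0.54545455, Var(U) = 0.020661157
E[D²] = 0.33333333 + 2² = 4.3333333
E[U²] = 0.020661157 + 0.54545455² = 0.31818182
Var(Z) = 4.3333333*0.31818182 - (2*0.54545455)²
= 1.3787879 - 1.1900826 = 0.18870523

0.18870523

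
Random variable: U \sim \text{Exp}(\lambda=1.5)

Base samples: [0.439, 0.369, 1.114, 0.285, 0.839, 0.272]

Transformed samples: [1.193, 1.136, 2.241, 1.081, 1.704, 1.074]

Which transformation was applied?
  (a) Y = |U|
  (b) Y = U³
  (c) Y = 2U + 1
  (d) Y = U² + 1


Checking option (d) Y = U² + 1:
  U = 0.439 -> Y = 1.193 ✓
  U = 0.369 -> Y = 1.136 ✓
  U = 1.114 -> Y = 2.241 ✓
All samples match this transformation.

(d) U² + 1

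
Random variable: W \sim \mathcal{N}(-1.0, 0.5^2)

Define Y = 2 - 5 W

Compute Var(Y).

For Y = aW + b: Var(Y) = a² * Var(W)
Var(W) = 0.5^2 = 0.25
Var(Y) = (-5)² * 0.25 = 25 * 0.25 = 6.25

6.25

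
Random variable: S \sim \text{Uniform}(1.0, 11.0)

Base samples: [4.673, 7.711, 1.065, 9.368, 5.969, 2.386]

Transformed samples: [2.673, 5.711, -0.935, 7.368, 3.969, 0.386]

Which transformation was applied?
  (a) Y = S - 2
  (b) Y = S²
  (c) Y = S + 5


Checking option (a) Y = S - 2:
  S = 4.673 -> Y = 2.673 ✓
  S = 7.711 -> Y = 5.711 ✓
  S = 1.065 -> Y = -0.935 ✓
All samples match this transformation.

(a) S - 2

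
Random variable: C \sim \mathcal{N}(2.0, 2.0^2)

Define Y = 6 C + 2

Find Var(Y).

For Y = aC + b: Var(Y) = a² * Var(C)
Var(C) = 2.0^2 = 4
Var(Y) = 6² * 4 = 36 * 4 = 144

144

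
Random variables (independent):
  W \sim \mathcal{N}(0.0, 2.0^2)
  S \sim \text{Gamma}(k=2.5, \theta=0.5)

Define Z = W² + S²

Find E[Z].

E[Z] = E[W²] + E[S²]
E[W²] = Var(W) + E[W]² = 4 + 0 = 4
E[S²] = Var(S) + E[S]² = 0.625 + 1.5625 = 2.1875
E[Z] = 4 + 2.1875 = 6.1875

6.1875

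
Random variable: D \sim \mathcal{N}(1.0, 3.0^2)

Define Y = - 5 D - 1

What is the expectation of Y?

For Y = -5D - 1:
E[Y] = -5 * E[D] - 1
E[D] = 1.0 = 1
E[Y] = -5 * 1 - 1 = -6

-6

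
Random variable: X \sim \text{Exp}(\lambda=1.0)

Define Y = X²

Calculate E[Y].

Using E[X²] = Var(X) + (E[X])²:
E[X] = 1
Var(X) = 1/1.0^2 = 1
E[X²] = 1 + 1² = 1 + 1 = 2

2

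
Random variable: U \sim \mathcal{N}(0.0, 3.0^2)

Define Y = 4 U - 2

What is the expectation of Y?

For Y = 4U - 2:
E[Y] = 4 * E[U] - 2
E[U] = 0.0 = 0
E[Y] = 4 * 0 - 2 = -2

-2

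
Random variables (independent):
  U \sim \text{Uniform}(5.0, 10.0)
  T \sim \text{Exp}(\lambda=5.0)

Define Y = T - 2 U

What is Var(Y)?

For independent RVs: Var(aX + bY) = a²Var(X) + b²Var(Y)
Var(U) = 2.0833333
Var(T) = 0.04
Var(Y) = (-2)²*2.0833333 + 1²*0.04
= 4*2.0833333 + 1*0.04 = 8.3733333

8.3733333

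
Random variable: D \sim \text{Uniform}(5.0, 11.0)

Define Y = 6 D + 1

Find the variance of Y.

For Y = aD + b: Var(Y) = a² * Var(D)
Var(D) = (11 - 5)^2/12 = 3
Var(Y) = 6² * 3 = 36 * 3 = 108

108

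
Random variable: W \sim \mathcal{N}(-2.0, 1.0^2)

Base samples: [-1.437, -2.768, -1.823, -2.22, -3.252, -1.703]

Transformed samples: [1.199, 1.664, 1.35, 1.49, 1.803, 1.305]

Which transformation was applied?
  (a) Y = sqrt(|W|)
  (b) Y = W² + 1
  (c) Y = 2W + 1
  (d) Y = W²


Checking option (a) Y = sqrt(|W|):
  W = -1.437 -> Y = 1.199 ✓
  W = -2.768 -> Y = 1.664 ✓
  W = -1.823 -> Y = 1.35 ✓
All samples match this transformation.

(a) sqrt(|W|)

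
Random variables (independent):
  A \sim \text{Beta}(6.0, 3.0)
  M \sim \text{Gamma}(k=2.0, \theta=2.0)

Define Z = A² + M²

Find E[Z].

E[Z] = E[A²] + E[M²]
E[A²] = Var(A) + E[A]² = 0.022222222 + 0.44444444 = 0.46666667
E[M²] = Var(M) + E[M]² = 8 + 16 = 24
E[Z] = 0.46666667 + 24 = 24.466667

24.466667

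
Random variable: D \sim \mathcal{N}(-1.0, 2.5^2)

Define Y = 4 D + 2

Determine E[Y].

For Y = 4D + 2:
E[Y] = 4 * E[D] + 2
E[D] = -1.0 = -1
E[Y] = 4 * (-1) + 2 = -2

-2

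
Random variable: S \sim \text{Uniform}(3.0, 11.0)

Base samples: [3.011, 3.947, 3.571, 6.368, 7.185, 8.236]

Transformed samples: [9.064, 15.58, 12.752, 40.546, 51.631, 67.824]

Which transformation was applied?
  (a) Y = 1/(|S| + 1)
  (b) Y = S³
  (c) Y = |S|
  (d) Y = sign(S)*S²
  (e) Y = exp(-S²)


Checking option (d) Y = sign(S)*S²:
  S = 3.011 -> Y = 9.064 ✓
  S = 3.947 -> Y = 15.58 ✓
  S = 3.571 -> Y = 12.752 ✓
All samples match this transformation.

(d) sign(S)*S²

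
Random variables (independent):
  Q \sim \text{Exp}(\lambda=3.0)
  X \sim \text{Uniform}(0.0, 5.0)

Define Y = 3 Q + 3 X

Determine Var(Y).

For independent RVs: Var(aX + bY) = a²Var(X) + b²Var(Y)
Var(Q) = 0.11111111
Var(X) = 2.0833333
Var(Y) = 3²*0.11111111 + 3²*2.0833333
= 9*0.11111111 + 9*2.0833333 = 19.75

19.75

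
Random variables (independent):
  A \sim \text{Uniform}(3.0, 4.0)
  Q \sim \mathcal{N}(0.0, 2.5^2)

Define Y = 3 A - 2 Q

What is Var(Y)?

For independent RVs: Var(aX + bY) = a²Var(X) + b²Var(Y)
Var(A) = 0.083333333
Var(Q) = 6.25
Var(Y) = 3²*0.083333333 + (-2)²*6.25
= 9*0.083333333 + 4*6.25 = 25.75

25.75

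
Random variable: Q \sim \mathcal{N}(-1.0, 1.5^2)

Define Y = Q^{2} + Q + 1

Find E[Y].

E[Y] = 1*E[Q²] + 1*E[Q] + 1
E[Q] = -1
E[Q²] = Var(Q) + (E[Q])² = 2.25 + 1 = 3.25
E[Y] = 1*3.25 + 1*(-1) + 1 = 3.25

3.25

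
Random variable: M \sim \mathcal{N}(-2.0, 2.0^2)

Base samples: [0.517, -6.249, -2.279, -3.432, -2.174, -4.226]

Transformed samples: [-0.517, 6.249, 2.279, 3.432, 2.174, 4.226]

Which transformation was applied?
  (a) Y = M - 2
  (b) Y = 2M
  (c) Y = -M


Checking option (c) Y = -M:
  M = 0.517 -> Y = -0.517 ✓
  M = -6.249 -> Y = 6.249 ✓
  M = -2.279 -> Y = 2.279 ✓
All samples match this transformation.

(c) -M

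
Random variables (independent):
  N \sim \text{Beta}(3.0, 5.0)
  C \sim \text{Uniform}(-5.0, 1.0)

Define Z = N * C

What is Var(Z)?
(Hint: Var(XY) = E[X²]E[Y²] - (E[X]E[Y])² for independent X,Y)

Var(XY) = E[X²]E[Y²] - (E[X]E[Y])²
E[N] = 0.375, Var(N) = 0.026041667
E[C] = -2, Var(C) = 3
E[N²] = 0.026041667 + 0.375² = 0.16666667
E[C²] = 3 + (-2)² = 7
Var(Z) = 0.16666667*7 - (0.375*(-2))²
= 1.1666667 - 0.5625 = 0.60416667

0.60416667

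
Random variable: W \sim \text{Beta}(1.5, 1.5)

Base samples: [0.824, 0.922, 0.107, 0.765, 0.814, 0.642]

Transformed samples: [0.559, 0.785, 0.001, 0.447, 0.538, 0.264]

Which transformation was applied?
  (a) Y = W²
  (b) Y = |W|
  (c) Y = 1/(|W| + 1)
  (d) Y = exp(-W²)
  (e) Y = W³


Checking option (e) Y = W³:
  W = 0.824 -> Y = 0.559 ✓
  W = 0.922 -> Y = 0.785 ✓
  W = 0.107 -> Y = 0.001 ✓
All samples match this transformation.

(e) W³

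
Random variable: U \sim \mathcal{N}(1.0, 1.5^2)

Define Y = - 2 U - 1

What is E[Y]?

For Y = -2U - 1:
E[Y] = -2 * E[U] - 1
E[U] = 1.0 = 1
E[Y] = -2 * 1 - 1 = -3

-3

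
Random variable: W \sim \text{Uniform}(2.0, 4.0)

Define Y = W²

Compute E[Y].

Using E[X²] = Var(X) + (E[X])²:
E[W] = 3
Var(W) = (4 - 2)^2/12 = 0.33333333
E[W²] = 0.33333333 + 3² = 0.33333333 + 9 = 9.3333333

9.3333333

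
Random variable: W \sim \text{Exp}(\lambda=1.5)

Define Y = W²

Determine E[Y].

E[W²] = Var(W) + (E[W])² = 0.44444444 + 0.44444444 = 0.88888889

0.88888889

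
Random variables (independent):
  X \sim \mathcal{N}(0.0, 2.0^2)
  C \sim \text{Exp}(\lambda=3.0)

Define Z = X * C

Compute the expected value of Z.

For independent RVs: E[XY] = E[X]*E[Y]
E[X] = 0
E[C] = 0.33333333
E[Z] = 0 * 0.33333333 = 0

0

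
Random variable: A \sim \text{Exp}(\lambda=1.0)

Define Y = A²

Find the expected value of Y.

Using E[X²] = Var(X) + (E[X])²:
E[A] = 1
Var(A) = 1/1.0^2 = 1
E[A²] = 1 + 1² = 1 + 1 = 2

2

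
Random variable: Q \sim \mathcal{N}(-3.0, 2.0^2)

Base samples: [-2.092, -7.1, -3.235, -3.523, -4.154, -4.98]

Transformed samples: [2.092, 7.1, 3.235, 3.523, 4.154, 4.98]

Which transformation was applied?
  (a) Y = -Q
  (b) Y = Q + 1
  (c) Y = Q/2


Checking option (a) Y = -Q:
  Q = -2.092 -> Y = 2.092 ✓
  Q = -7.1 -> Y = 7.1 ✓
  Q = -3.235 -> Y = 3.235 ✓
All samples match this transformation.

(a) -Q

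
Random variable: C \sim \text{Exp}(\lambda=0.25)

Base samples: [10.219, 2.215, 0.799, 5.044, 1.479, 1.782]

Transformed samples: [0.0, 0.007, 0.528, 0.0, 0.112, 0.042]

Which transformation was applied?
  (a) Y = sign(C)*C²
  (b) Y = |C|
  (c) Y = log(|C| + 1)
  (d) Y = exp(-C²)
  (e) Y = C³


Checking option (d) Y = exp(-C²):
  C = 10.219 -> Y = 0.0 ✓
  C = 2.215 -> Y = 0.007 ✓
  C = 0.799 -> Y = 0.528 ✓
All samples match this transformation.

(d) exp(-C²)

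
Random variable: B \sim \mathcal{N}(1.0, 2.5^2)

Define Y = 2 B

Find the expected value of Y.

For Y = 2B:
E[Y] = 2 * E[B]
E[B] = 1.0 = 1
E[Y] = 2 * 1 = 2

2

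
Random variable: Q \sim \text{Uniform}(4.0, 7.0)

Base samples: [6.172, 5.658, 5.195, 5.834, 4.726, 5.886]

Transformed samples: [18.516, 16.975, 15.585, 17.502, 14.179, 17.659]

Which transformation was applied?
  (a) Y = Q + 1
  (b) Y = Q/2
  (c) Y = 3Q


Checking option (c) Y = 3Q:
  Q = 6.172 -> Y = 18.516 ✓
  Q = 5.658 -> Y = 16.975 ✓
  Q = 5.195 -> Y = 15.585 ✓
All samples match this transformation.

(c) 3Q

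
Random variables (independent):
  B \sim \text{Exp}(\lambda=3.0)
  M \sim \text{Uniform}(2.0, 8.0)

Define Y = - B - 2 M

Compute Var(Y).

For independent RVs: Var(aX + bY) = a²Var(X) + b²Var(Y)
Var(B) = 0.11111111
Var(M) = 3
Var(Y) = (-1)²*0.11111111 + (-2)²*3
= 1*0.11111111 + 4*3 = 12.111111

12.111111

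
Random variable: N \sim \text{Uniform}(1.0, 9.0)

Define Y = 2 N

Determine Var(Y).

For Y = aN + b: Var(Y) = a² * Var(N)
Var(N) = (9 - 1)^2/12 = 5.3333333
Var(Y) = 2² * 5.3333333 = 4 * 5.3333333 = 21.333333

21.333333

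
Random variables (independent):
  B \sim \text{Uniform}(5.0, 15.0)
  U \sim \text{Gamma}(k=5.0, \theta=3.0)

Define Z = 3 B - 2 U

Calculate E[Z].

E[Z] = 3*E[B] - 2*E[U]
E[B] = 10
E[U] = 15
E[Z] = 3*10 - 2*15 = 0

0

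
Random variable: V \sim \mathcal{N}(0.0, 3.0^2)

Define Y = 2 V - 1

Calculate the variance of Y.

For Y = aV + b: Var(Y) = a² * Var(V)
Var(V) = 3.0^2 = 9
Var(Y) = 2² * 9 = 4 * 9 = 36

36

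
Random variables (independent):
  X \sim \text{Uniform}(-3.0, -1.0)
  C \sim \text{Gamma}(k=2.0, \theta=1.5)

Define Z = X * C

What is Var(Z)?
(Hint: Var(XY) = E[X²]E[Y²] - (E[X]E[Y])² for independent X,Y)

Var(XY) = E[X²]E[Y²] - (E[X]E[Y])²
E[X] = -2, Var(X) = 0.33333333
E[C] = 3, Var(C) = 4.5
E[X²] = 0.33333333 + (-2)² = 4.3333333
E[C²] = 4.5 + 3² = 13.5
Var(Z) = 4.3333333*13.5 - (-2*3)²
= 58.5 - 36 = 22.5

22.5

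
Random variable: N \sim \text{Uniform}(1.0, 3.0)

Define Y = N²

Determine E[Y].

Using E[X²] = Var(X) + (E[X])²:
E[N] = 2
Var(N) = (3 - 1)^2/12 = 0.33333333
E[N²] = 0.33333333 + 2² = 0.33333333 + 4 = 4.3333333

4.3333333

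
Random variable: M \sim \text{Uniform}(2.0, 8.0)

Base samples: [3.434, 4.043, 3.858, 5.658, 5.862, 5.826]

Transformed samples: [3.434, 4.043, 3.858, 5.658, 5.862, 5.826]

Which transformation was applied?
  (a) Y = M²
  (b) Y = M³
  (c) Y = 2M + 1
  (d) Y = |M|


Checking option (d) Y = |M|:
  M = 3.434 -> Y = 3.434 ✓
  M = 4.043 -> Y = 4.043 ✓
  M = 3.858 -> Y = 3.858 ✓
All samples match this transformation.

(d) |M|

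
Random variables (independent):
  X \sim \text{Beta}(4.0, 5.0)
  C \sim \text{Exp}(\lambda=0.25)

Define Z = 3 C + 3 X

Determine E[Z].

E[Z] = 3*E[X] + 3*E[C]
E[X] = 0.44444444
E[C] = 4
E[Z] = 3*0.44444444 + 3*4 = 13.333333

13.333333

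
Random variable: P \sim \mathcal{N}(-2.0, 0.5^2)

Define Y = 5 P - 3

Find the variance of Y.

For Y = aP + b: Var(Y) = a² * Var(P)
Var(P) = 0.5^2 = 0.25
Var(Y) = 5² * 0.25 = 25 * 0.25 = 6.25

6.25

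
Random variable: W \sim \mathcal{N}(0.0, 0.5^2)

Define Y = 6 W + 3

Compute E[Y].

For Y = 6W + 3:
E[Y] = 6 * E[W] + 3
E[W] = 0.0 = 0
E[Y] = 6 * 0 + 3 = 3

3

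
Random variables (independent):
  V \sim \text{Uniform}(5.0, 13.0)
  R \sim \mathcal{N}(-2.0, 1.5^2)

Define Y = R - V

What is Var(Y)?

For independent RVs: Var(aX + bY) = a²Var(X) + b²Var(Y)
Var(V) = 5.3333333
Var(R) = 2.25
Var(Y) = (-1)²*5.3333333 + 1²*2.25
= 1*5.3333333 + 1*2.25 = 7.5833333

7.5833333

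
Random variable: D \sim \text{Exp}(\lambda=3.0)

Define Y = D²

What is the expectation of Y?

E[D²] = Var(D) + (E[D])² = 0.11111111 + 0.11111111 = 0.22222222

0.22222222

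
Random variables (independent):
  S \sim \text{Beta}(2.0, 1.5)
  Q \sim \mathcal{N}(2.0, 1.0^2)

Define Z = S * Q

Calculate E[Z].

For independent RVs: E[XY] = E[X]*E[Y]
E[S] = 0.57142857
E[Q] = 2
E[Z] = 0.57142857 * 2 = 1.1428571

1.1428571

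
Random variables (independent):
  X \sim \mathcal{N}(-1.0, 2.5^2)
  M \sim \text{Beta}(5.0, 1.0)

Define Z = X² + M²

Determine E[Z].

E[Z] = E[X²] + E[M²]
E[X²] = Var(X) + E[X]² = 6.25 + 1 = 7.25
E[M²] = Var(M) + E[M]² = 0.01984127 + 0.69444444 = 0.71428571
E[Z] = 7.25 + 0.71428571 = 7.9642857

7.9642857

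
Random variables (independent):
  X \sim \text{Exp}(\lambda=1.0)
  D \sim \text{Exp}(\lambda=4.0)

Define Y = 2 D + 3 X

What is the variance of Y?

For independent RVs: Var(aX + bY) = a²Var(X) + b²Var(Y)
Var(X) = 1
Var(D) = 0.0625
Var(Y) = 3²*1 + 2²*0.0625
= 9*1 + 4*0.0625 = 9.25

9.25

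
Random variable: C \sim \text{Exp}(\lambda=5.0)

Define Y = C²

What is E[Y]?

Using E[X²] = Var(X) + (E[X])²:
E[C] = 0.2
Var(C) = 1/5.0^2 = 0.04
E[C²] = 0.04 + 0.2² = 0.04 + 0.04 = 0.08

0.08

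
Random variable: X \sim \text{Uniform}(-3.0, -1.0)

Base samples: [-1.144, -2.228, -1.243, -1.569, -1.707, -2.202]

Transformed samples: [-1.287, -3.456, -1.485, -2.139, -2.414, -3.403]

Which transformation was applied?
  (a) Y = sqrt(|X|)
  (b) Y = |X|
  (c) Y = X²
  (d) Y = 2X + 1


Checking option (d) Y = 2X + 1:
  X = -1.144 -> Y = -1.287 ✓
  X = -2.228 -> Y = -3.456 ✓
  X = -1.243 -> Y = -1.485 ✓
All samples match this transformation.

(d) 2X + 1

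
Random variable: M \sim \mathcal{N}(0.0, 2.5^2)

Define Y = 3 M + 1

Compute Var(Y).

For Y = aM + b: Var(Y) = a² * Var(M)
Var(M) = 2.5^2 = 6.25
Var(Y) = 3² * 6.25 = 9 * 6.25 = 56.25

56.25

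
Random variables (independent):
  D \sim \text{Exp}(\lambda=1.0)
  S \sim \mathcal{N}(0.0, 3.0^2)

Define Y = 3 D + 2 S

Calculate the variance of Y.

For independent RVs: Var(aX + bY) = a²Var(X) + b²Var(Y)
Var(D) = 1
Var(S) = 9
Var(Y) = 3²*1 + 2²*9
= 9*1 + 4*9 = 45

45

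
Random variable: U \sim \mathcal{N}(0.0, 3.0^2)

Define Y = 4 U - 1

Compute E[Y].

For Y = 4U - 1:
E[Y] = 4 * E[U] - 1
E[U] = 0.0 = 0
E[Y] = 4 * 0 - 1 = -1

-1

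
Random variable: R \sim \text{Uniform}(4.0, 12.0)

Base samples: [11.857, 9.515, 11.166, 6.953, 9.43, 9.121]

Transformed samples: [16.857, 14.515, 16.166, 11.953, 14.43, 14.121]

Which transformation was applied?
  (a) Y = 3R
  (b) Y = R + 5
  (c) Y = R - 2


Checking option (b) Y = R + 5:
  R = 11.857 -> Y = 16.857 ✓
  R = 9.515 -> Y = 14.515 ✓
  R = 11.166 -> Y = 16.166 ✓
All samples match this transformation.

(b) R + 5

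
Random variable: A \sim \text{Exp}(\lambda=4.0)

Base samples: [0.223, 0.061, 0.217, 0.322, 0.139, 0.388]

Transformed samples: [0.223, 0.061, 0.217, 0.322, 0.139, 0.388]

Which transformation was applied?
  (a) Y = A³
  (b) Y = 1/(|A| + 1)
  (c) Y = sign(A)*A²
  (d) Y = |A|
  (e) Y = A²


Checking option (d) Y = |A|:
  A = 0.223 -> Y = 0.223 ✓
  A = 0.061 -> Y = 0.061 ✓
  A = 0.217 -> Y = 0.217 ✓
All samples match this transformation.

(d) |A|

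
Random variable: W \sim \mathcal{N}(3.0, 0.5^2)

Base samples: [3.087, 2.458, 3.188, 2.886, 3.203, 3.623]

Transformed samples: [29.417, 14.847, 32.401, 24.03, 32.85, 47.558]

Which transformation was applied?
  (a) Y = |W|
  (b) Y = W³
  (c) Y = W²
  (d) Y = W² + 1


Checking option (b) Y = W³:
  W = 3.087 -> Y = 29.417 ✓
  W = 2.458 -> Y = 14.847 ✓
  W = 3.188 -> Y = 32.401 ✓
All samples match this transformation.

(b) W³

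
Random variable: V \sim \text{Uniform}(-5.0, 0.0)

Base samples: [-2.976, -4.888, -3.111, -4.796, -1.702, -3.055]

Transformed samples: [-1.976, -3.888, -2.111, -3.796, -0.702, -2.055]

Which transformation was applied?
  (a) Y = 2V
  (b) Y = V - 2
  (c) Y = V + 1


Checking option (c) Y = V + 1:
  V = -2.976 -> Y = -1.976 ✓
  V = -4.888 -> Y = -3.888 ✓
  V = -3.111 -> Y = -2.111 ✓
All samples match this transformation.

(c) V + 1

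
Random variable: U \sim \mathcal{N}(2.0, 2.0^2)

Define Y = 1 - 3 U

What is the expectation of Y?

For Y = -3U + 1:
E[Y] = -3 * E[U] + 1
E[U] = 2.0 = 2
E[Y] = -3 * 2 + 1 = -5

-5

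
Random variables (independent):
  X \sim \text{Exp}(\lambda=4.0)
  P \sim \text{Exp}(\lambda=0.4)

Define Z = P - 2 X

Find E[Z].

E[Z] = -2*E[X] + 1*E[P]
E[X] = 0.25
E[P] = 2.5
E[Z] = -2*0.25 + 1*2.5 = 2

2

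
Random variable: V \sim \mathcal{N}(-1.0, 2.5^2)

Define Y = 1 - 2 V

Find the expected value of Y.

For Y = -2V + 1:
E[Y] = -2 * E[V] + 1
E[V] = -1.0 = -1
E[Y] = -2 * (-1) + 1 = 3

3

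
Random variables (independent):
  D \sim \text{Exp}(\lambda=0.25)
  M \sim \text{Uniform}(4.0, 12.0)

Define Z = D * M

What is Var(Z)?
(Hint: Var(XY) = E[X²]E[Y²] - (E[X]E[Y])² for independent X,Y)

Var(XY) = E[X²]E[Y²] - (E[X]E[Y])²
E[D] = 4, Var(D) = 16
E[M] = 8, Var(M) = 5.3333333
E[D²] = 16 + 4² = 32
E[M²] = 5.3333333 + 8² = 69.333333
Var(Z) = 32*69.333333 - (4*8)²
= 2218.6667 - 1024 = 1194.6667

1194.6667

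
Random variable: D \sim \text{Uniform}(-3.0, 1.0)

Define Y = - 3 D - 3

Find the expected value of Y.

For Y = -3D - 3:
E[Y] = -3 * E[D] - 3
E[D] = (-3 + 1)/2 = -1
E[Y] = -3 * (-1) - 3 = 0

0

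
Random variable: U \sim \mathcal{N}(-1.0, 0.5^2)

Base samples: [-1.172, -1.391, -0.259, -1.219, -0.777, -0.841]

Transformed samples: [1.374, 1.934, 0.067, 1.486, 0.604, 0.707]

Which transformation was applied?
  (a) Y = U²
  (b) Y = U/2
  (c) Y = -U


Checking option (a) Y = U²:
  U = -1.172 -> Y = 1.374 ✓
  U = -1.391 -> Y = 1.934 ✓
  U = -0.259 -> Y = 0.067 ✓
All samples match this transformation.

(a) U²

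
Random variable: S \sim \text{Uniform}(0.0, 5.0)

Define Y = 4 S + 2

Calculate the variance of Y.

For Y = aS + b: Var(Y) = a² * Var(S)
Var(S) = (5 - 0)^2/12 = 2.0833333
Var(Y) = 4² * 2.0833333 = 16 * 2.0833333 = 33.333333

33.333333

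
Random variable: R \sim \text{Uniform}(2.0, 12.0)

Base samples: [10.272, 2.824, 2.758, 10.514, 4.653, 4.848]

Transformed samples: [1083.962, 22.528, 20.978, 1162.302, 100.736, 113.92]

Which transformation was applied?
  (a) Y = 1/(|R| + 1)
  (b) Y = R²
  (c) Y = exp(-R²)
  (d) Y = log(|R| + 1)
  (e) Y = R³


Checking option (e) Y = R³:
  R = 10.272 -> Y = 1083.962 ✓
  R = 2.824 -> Y = 22.528 ✓
  R = 2.758 -> Y = 20.978 ✓
All samples match this transformation.

(e) R³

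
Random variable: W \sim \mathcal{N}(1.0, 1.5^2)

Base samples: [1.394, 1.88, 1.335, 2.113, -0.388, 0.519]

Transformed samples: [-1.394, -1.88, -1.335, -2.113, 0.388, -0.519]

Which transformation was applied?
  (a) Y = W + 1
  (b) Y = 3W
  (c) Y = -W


Checking option (c) Y = -W:
  W = 1.394 -> Y = -1.394 ✓
  W = 1.88 -> Y = -1.88 ✓
  W = 1.335 -> Y = -1.335 ✓
All samples match this transformation.

(c) -W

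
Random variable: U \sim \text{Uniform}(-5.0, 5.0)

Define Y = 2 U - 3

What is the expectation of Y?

For Y = 2U - 3:
E[Y] = 2 * E[U] - 3
E[U] = (-5 + 5)/2 = 0
E[Y] = 2 * 0 - 3 = -3

-3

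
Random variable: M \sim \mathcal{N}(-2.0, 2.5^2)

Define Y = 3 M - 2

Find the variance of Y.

For Y = aM + b: Var(Y) = a² * Var(M)
Var(M) = 2.5^2 = 6.25
Var(Y) = 3² * 6.25 = 9 * 6.25 = 56.25

56.25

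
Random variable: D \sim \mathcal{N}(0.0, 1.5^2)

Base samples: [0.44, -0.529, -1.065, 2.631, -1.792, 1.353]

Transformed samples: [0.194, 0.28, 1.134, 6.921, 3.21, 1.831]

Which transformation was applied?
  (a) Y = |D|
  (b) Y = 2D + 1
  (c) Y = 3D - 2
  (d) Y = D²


Checking option (d) Y = D²:
  D = 0.44 -> Y = 0.194 ✓
  D = -0.529 -> Y = 0.28 ✓
  D = -1.065 -> Y = 1.134 ✓
All samples match this transformation.

(d) D²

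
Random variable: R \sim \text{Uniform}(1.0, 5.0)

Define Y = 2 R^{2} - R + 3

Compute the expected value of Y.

E[Y] = 2*E[R²] - 1*E[R] + 3
E[R] = 3
E[R²] = Var(R) + (E[R])² = 1.3333333 + 9 = 10.333333
E[Y] = 2*10.333333 - 1*3 + 3 = 20.666667

20.666667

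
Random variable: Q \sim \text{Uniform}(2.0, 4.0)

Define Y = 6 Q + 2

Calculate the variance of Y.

For Y = aQ + b: Var(Y) = a² * Var(Q)
Var(Q) = (4 - 2)^2/12 = 0.33333333
Var(Y) = 6² * 0.33333333 = 36 * 0.33333333 = 12

12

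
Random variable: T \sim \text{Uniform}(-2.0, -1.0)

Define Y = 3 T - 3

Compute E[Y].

For Y = 3T - 3:
E[Y] = 3 * E[T] - 3
E[T] = (-2 - 1)/2 = -1.5
E[Y] = 3 * (-1.5) - 3 = -7.5

-7.5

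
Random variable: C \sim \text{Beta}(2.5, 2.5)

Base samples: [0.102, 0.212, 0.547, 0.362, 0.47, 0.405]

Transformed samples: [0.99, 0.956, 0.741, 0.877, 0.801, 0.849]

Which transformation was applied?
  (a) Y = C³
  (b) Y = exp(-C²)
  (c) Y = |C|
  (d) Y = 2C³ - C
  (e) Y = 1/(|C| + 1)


Checking option (b) Y = exp(-C²):
  C = 0.102 -> Y = 0.99 ✓
  C = 0.212 -> Y = 0.956 ✓
  C = 0.547 -> Y = 0.741 ✓
All samples match this transformation.

(b) exp(-C²)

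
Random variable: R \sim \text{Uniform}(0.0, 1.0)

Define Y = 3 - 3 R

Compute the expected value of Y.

For Y = -3R + 3:
E[Y] = -3 * E[R] + 3
E[R] = (0 + 1)/2 = 0.5
E[Y] = -3 * 0.5 + 3 = 1.5

1.5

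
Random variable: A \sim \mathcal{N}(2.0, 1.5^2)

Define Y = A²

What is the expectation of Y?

E[A²] = Var(A) + (E[A])² = 2.25 + 4 = 6.25

6.25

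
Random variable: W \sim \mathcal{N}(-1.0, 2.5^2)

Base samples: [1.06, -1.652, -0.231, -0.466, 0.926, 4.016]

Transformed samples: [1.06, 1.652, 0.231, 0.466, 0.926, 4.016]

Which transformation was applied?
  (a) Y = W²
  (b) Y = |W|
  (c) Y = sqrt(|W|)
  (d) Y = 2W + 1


Checking option (b) Y = |W|:
  W = 1.06 -> Y = 1.06 ✓
  W = -1.652 -> Y = 1.652 ✓
  W = -0.231 -> Y = 0.231 ✓
All samples match this transformation.

(b) |W|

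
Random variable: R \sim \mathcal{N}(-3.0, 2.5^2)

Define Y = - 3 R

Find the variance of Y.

For Y = aR + b: Var(Y) = a² * Var(R)
Var(R) = 2.5^2 = 6.25
Var(Y) = (-3)² * 6.25 = 9 * 6.25 = 56.25

56.25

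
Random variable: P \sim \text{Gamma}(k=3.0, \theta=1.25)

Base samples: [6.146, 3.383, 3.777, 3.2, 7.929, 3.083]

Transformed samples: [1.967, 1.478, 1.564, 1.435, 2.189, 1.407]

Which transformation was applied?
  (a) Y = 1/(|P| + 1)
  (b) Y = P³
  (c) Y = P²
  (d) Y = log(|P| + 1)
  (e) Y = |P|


Checking option (d) Y = log(|P| + 1):
  P = 6.146 -> Y = 1.967 ✓
  P = 3.383 -> Y = 1.478 ✓
  P = 3.777 -> Y = 1.564 ✓
All samples match this transformation.

(d) log(|P| + 1)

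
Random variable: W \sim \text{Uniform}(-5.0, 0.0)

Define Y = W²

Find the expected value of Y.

E[W²] = Var(W) + (E[W])² = 2.0833333 + 6.25 = 8.3333333

8.3333333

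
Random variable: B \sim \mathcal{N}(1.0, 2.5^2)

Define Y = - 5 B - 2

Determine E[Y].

For Y = -5B - 2:
E[Y] = -5 * E[B] - 2
E[B] = 1.0 = 1
E[Y] = -5 * 1 - 2 = -7

-7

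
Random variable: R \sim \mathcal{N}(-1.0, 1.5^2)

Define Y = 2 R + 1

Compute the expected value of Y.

For Y = 2R + 1:
E[Y] = 2 * E[R] + 1
E[R] = -1.0 = -1
E[Y] = 2 * (-1) + 1 = -1

-1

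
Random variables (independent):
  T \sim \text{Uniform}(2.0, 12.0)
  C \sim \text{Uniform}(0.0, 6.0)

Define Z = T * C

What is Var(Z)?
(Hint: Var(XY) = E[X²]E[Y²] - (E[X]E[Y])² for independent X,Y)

Var(XY) = E[X²]E[Y²] - (E[X]E[Y])²
E[T] = 7, Var(T) = 8.3333333
E[C] = 3, Var(C) = 3
E[T²] = 8.3333333 + 7² = 57.333333
E[C²] = 3 + 3² = 12
Var(Z) = 57.333333*12 - (7*3)²
= 688 - 441 = 247

247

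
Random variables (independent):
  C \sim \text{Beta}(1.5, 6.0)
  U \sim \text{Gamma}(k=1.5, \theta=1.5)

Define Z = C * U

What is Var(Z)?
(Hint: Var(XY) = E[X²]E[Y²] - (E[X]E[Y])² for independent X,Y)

Var(XY) = E[X²]E[Y²] - (E[X]E[Y])²
E[C] = 0.2, Var(C) = 0.018823529
E[U] = 2.25, Var(U) = 3.375
E[C²] = 0.018823529 + 0.2² = 0.058823529
E[U²] = 3.375 + 2.25² = 8.4375
Var(Z) = 0.058823529*8.4375 - (0.2*2.25)²
= 0.49632353 - 0.2025 = 0.29382353

0.29382353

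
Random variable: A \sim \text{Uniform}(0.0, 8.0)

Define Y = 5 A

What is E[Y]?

For Y = 5A:
E[Y] = 5 * E[A]
E[A] = (0 + 8)/2 = 4
E[Y] = 5 * 4 = 20

20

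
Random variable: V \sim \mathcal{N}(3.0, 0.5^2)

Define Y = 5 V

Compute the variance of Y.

For Y = aV + b: Var(Y) = a² * Var(V)
Var(V) = 0.5^2 = 0.25
Var(Y) = 5² * 0.25 = 25 * 0.25 = 6.25

6.25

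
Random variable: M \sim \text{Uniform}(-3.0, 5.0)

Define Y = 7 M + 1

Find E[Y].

For Y = 7M + 1:
E[Y] = 7 * E[M] + 1
E[M] = (-3 + 5)/2 = 1
E[Y] = 7 * 1 + 1 = 8

8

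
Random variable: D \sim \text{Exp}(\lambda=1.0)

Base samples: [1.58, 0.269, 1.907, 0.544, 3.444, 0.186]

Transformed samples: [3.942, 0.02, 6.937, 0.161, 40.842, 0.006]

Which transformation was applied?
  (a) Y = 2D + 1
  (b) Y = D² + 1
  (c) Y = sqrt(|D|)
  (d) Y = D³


Checking option (d) Y = D³:
  D = 1.58 -> Y = 3.942 ✓
  D = 0.269 -> Y = 0.02 ✓
  D = 1.907 -> Y = 6.937 ✓
All samples match this transformation.

(d) D³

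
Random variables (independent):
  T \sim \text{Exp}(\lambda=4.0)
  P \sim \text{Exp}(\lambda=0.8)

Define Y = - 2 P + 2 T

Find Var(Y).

For independent RVs: Var(aX + bY) = a²Var(X) + b²Var(Y)
Var(T) = 0.0625
Var(P) = 1.5625
Var(Y) = 2²*0.0625 + (-2)²*1.5625
= 4*0.0625 + 4*1.5625 = 6.5

6.5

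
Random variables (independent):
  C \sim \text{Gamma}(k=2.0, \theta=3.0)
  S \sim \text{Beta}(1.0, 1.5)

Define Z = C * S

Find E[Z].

For independent RVs: E[XY] = E[X]*E[Y]
E[C] = 6
E[S] = 0.4
E[Z] = 6 * 0.4 = 2.4

2.4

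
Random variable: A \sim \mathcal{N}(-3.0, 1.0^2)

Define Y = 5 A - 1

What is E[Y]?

For Y = 5A - 1:
E[Y] = 5 * E[A] - 1
E[A] = -3.0 = -3
E[Y] = 5 * (-3) - 1 = -16

-16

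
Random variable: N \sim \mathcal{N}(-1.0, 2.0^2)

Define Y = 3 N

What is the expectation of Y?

For Y = 3N:
E[Y] = 3 * E[N]
E[N] = -1.0 = -1
E[Y] = 3 * (-1) = -3

-3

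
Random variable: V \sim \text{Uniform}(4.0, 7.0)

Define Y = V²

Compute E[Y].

Using E[X²] = Var(X) + (E[X])²:
E[V] = 5.5
Var(V) = (7 - 4)^2/12 = 0.75
E[V²] = 0.75 + 5.5² = 0.75 + 30.25 = 31

31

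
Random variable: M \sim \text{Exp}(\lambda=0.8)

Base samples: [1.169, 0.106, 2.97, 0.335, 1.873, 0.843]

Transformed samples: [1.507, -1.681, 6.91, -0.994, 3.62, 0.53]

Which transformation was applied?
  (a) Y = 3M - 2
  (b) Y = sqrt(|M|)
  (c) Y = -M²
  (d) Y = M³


Checking option (a) Y = 3M - 2:
  M = 1.169 -> Y = 1.507 ✓
  M = 0.106 -> Y = -1.681 ✓
  M = 2.97 -> Y = 6.91 ✓
All samples match this transformation.

(a) 3M - 2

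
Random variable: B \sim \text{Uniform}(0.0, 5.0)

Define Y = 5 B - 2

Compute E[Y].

For Y = 5B - 2:
E[Y] = 5 * E[B] - 2
E[B] = (0 + 5)/2 = 2.5
E[Y] = 5 * 2.5 - 2 = 10.5

10.5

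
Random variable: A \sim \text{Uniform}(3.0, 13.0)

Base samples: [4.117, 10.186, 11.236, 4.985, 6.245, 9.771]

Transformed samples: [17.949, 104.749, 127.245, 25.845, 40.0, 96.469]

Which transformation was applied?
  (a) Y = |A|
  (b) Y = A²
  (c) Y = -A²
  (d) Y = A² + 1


Checking option (d) Y = A² + 1:
  A = 4.117 -> Y = 17.949 ✓
  A = 10.186 -> Y = 104.749 ✓
  A = 11.236 -> Y = 127.245 ✓
All samples match this transformation.

(d) A² + 1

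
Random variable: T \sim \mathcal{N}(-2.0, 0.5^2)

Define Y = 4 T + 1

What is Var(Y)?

For Y = aT + b: Var(Y) = a² * Var(T)
Var(T) = 0.5^2 = 0.25
Var(Y) = 4² * 0.25 = 16 * 0.25 = 4

4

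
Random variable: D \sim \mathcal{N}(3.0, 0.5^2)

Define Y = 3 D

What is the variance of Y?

For Y = aD + b: Var(Y) = a² * Var(D)
Var(D) = 0.5^2 = 0.25
Var(Y) = 3² * 0.25 = 9 * 0.25 = 2.25

2.25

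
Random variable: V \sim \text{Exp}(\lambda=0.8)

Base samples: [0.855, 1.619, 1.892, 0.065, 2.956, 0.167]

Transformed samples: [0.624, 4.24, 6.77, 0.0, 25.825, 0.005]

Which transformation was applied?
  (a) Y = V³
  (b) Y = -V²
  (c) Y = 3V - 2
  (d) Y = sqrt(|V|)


Checking option (a) Y = V³:
  V = 0.855 -> Y = 0.624 ✓
  V = 1.619 -> Y = 4.24 ✓
  V = 1.892 -> Y = 6.77 ✓
All samples match this transformation.

(a) V³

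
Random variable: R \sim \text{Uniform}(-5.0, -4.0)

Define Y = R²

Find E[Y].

E[R²] = Var(R) + (E[R])² = 0.083333333 + 20.25 = 20.333333

20.333333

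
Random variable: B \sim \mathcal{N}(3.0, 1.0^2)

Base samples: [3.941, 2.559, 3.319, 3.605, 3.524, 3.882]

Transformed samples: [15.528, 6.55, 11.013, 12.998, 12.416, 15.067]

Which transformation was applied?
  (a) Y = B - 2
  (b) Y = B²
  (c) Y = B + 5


Checking option (b) Y = B²:
  B = 3.941 -> Y = 15.528 ✓
  B = 2.559 -> Y = 6.55 ✓
  B = 3.319 -> Y = 11.013 ✓
All samples match this transformation.

(b) B²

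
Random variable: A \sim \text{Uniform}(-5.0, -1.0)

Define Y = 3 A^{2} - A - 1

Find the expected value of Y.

E[Y] = 3*E[A²] - 1*E[A] - 1
E[A] = -3
E[A²] = Var(A) + (E[A])² = 1.3333333 + 9 = 10.333333
E[Y] = 3*10.333333 - 1*(-3) - 1 = 33

33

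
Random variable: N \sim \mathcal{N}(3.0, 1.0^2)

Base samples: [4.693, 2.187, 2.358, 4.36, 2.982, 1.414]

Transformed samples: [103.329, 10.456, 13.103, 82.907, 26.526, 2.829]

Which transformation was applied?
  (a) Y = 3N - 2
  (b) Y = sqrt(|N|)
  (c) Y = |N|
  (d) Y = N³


Checking option (d) Y = N³:
  N = 4.693 -> Y = 103.329 ✓
  N = 2.187 -> Y = 10.456 ✓
  N = 2.358 -> Y = 13.103 ✓
All samples match this transformation.

(d) N³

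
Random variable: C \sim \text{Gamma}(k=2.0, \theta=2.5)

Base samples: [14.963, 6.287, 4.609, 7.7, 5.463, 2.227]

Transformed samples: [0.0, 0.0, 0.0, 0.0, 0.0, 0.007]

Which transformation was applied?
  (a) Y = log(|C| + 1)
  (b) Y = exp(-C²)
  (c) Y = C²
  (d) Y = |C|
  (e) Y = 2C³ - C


Checking option (b) Y = exp(-C²):
  C = 14.963 -> Y = 0.0 ✓
  C = 6.287 -> Y = 0.0 ✓
  C = 4.609 -> Y = 0.0 ✓
All samples match this transformation.

(b) exp(-C²)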